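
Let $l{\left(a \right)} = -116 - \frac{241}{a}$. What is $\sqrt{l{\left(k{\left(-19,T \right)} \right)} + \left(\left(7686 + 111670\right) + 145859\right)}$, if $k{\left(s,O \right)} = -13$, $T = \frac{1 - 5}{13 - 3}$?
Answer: $\frac{16 \sqrt{175019}}{13} \approx 514.9$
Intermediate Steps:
$T = - \frac{2}{5}$ ($T = - \frac{4}{10} = \left(-4\right) \frac{1}{10} = - \frac{2}{5} \approx -0.4$)
$\sqrt{l{\left(k{\left(-19,T \right)} \right)} + \left(\left(7686 + 111670\right) + 145859\right)} = \sqrt{\left(-116 - \frac{241}{-13}\right) + \left(\left(7686 + 111670\right) + 145859\right)} = \sqrt{\left(-116 - - \frac{241}{13}\right) + \left(119356 + 145859\right)} = \sqrt{\left(-116 + \frac{241}{13}\right) + 265215} = \sqrt{- \frac{1267}{13} + 265215} = \sqrt{\frac{3446528}{13}} = \frac{16 \sqrt{175019}}{13}$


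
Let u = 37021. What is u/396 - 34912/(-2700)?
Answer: 3160607/29700 ≈ 106.42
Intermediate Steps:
u/396 - 34912/(-2700) = 37021/396 - 34912/(-2700) = 37021*(1/396) - 34912*(-1/2700) = 37021/396 + 8728/675 = 3160607/29700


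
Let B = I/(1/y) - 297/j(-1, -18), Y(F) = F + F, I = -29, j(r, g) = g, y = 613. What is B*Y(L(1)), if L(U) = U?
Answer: -35521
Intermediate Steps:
Y(F) = 2*F
B = -35521/2 (B = -29/(1/613) - 297/(-18) = -29/1/613 - 297*(-1/18) = -29*613 + 33/2 = -17777 + 33/2 = -35521/2 ≈ -17761.)
B*Y(L(1)) = -35521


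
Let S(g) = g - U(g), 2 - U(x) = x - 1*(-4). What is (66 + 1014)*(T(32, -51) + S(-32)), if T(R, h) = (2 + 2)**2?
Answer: -49680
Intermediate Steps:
U(x) = -2 - x (U(x) = 2 - (x - 1*(-4)) = 2 - (x + 4) = 2 - (4 + x) = 2 + (-4 - x) = -2 - x)
T(R, h) = 16 (T(R, h) = 4**2 = 16)
S(g) = 2 + 2*g (S(g) = g - (-2 - g) = g + (2 + g) = 2 + 2*g)
(66 + 1014)*(T(32, -51) + S(-32)) = (66 + 1014)*(16 + (2 + 2*(-32))) = 1080*(16 + (2 - 64)) = 1080*(16 - 62) = 1080*(-46) = -49680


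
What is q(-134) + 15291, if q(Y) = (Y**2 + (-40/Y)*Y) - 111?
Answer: 33096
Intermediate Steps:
q(Y) = -151 + Y**2 (q(Y) = (Y**2 - 40) - 111 = (-40 + Y**2) - 111 = -151 + Y**2)
q(-134) + 15291 = (-151 + (-134)**2) + 15291 = (-151 + 17956) + 15291 = 17805 + 15291 = 33096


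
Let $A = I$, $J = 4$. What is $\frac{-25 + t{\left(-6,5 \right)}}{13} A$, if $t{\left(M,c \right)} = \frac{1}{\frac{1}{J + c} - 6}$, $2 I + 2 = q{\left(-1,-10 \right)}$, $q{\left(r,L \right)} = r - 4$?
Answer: $\frac{4669}{689} \approx 6.7765$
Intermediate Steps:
$q{\left(r,L \right)} = -4 + r$
$I = - \frac{7}{2}$ ($I = -1 + \frac{-4 - 1}{2} = -1 + \frac{1}{2} \left(-5\right) = -1 - \frac{5}{2} = - \frac{7}{2} \approx -3.5$)
$t{\left(M,c \right)} = \frac{1}{-6 + \frac{1}{4 + c}}$ ($t{\left(M,c \right)} = \frac{1}{\frac{1}{4 + c} - 6} = \frac{1}{-6 + \frac{1}{4 + c}}$)
$A = - \frac{7}{2} \approx -3.5$
$\frac{-25 + t{\left(-6,5 \right)}}{13} A = \frac{-25 + \frac{-4 - 5}{23 + 6 \cdot 5}}{13} \left(- \frac{7}{2}\right) = \frac{-25 + \frac{-4 - 5}{23 + 30}}{13} \left(- \frac{7}{2}\right) = \frac{-25 + \frac{1}{53} \left(-9\right)}{13} \left(- \frac{7}{2}\right) = \frac{-25 - \frac{9}{53}}{13} \left(- \frac{7}{2}\right) = \frac{1}{13} \left(- \frac{1334}{53}\right) \left(- \frac{7}{2}\right) = \left(- \frac{1334}{689}\right) \left(- \frac{7}{2}\right) = \frac{4669}{689}$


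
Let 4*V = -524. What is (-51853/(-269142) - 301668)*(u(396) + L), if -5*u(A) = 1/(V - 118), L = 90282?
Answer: -9126010595038610273/335081790 ≈ -2.7235e+10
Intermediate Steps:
V = -131 (V = (1/4)*(-524) = -131)
u(A) = 1/1245 (u(A) = -1/(5*(-131 - 118)) = -1/5/(-249) = -1/5*(-1/249) = 1/1245)
(-51853/(-269142) - 301668)*(u(396) + L) = (-51853/(-269142) - 301668)*(1/1245 + 90282) = (-51853*(-1/269142) - 301668)*(112401091/1245) = (51853/269142 - 301668)*(112401091/1245) = -81191477003/269142*112401091/1245 = -9126010595038610273/335081790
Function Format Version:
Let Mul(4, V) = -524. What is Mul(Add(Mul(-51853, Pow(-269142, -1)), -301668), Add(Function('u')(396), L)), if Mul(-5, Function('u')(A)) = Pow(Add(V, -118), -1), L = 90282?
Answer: Rational(-9126010595038610273, 335081790) ≈ -2.7235e+10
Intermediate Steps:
V = -131 (V = Mul(Rational(1, 4), -524) = -131)
Function('u')(A) = Rational(1, 1245) (Function('u')(A) = Mul(Rational(-1, 5), Pow(Add(-131, -118), -1)) = Mul(Rational(-1, 5), Pow(-249, -1)) = Mul(Rational(-1, 5), Rational(-1, 249)) = Rational(1, 1245))
Mul(Add(Mul(-51853, Pow(-269142, -1)), -301668), Add(Function('u')(396), L)) = Mul(Add(Mul(-51853, Pow(-269142, -1)), -301668), Add(Rational(1, 1245), 90282)) = Mul(Add(Mul(-51853, Rational(-1, 269142)), -301668), Rational(112401091, 1245)) = Mul(Add(Rational(51853, 269142), -301668), Rational(112401091, 1245)) = Mul(Rational(-81191477003, 269142), Rational(112401091, 1245)) = Rational(-9126010595038610273, 335081790)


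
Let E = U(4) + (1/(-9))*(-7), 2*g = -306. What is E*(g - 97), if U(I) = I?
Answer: -10750/9 ≈ -1194.4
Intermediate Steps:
g = -153 (g = (½)*(-306) = -153)
E = 43/9 (E = 4 + (1/(-9))*(-7) = 4 + (1*(-⅑))*(-7) = 4 - ⅑*(-7) = 4 + 7/9 = 43/9 ≈ 4.7778)
E*(g - 97) = 43*(-153 - 97)/9 = (43/9)*(-250) = -10750/9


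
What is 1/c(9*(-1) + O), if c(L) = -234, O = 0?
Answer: -1/234 ≈ -0.0042735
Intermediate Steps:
1/c(9*(-1) + O) = 1/(-234) = -1/234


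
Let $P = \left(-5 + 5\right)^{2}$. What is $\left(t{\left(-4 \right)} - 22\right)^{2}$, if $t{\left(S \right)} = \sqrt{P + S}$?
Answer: $480 - 88 i \approx 480.0 - 88.0 i$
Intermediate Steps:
$P = 0$ ($P = 0^{2} = 0$)
$t{\left(S \right)} = \sqrt{S}$ ($t{\left(S \right)} = \sqrt{0 + S} = \sqrt{S}$)
$\left(t{\left(-4 \right)} - 22\right)^{2} = \left(\sqrt{-4} - 22\right)^{2} = \left(2 i - 22\right)^{2} = \left(-22 + 2 i\right)^{2}$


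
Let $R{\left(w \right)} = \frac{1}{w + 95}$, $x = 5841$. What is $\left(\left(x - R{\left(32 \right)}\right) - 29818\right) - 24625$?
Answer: $- \frac{6172455}{127} \approx -48602.0$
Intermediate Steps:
$R{\left(w \right)} = \frac{1}{95 + w}$
$\left(\left(x - R{\left(32 \right)}\right) - 29818\right) - 24625 = \left(\left(5841 - \frac{1}{95 + 32}\right) - 29818\right) - 24625 = \left(\left(5841 - \frac{1}{127}\right) - 29818\right) - 24625 = \left(\frac{741806}{127} - 29818\right) - 24625 = - \frac{3045080}{127} - 24625 = - \frac{6172455}{127}$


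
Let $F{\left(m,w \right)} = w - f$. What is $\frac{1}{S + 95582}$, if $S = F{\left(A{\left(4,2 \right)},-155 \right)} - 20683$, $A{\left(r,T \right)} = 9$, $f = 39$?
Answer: $\frac{1}{74705} \approx 1.3386 \cdot 10^{-5}$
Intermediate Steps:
$F{\left(m,w \right)} = -39 + w$ ($F{\left(m,w \right)} = w - 39 = -39 + w$)
$S = -20877$ ($S = \left(-39 - 155\right) - 20683 = -194 - 20683 = -20877$)
$\frac{1}{S + 95582} = \frac{1}{-20877 + 95582} = \frac{1}{74705}$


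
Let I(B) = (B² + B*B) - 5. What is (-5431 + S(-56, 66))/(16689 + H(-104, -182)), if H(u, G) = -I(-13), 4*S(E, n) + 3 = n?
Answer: -21661/65424 ≈ -0.33109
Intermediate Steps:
I(B) = -5 + 2*B² (I(B) = (B² + B²) - 5 = 2*B² - 5 = -5 + 2*B²)
S(E, n) = -¾ + n/4
H(u, G) = -333 (H(u, G) = -(-5 + 2*(-13)²) = -(-5 + 2*169) = -(-5 + 338) = -1*333 = -333)
(-5431 + S(-56, 66))/(16689 + H(-104, -182)) = (-5431 + (-¾ + (¼)*66))/(16689 - 333) = (-5431 + (-¾ + 33/2))/16356 = (-5431 + 63/4)*(1/16356) = -21661/4*1/16356 = -21661/65424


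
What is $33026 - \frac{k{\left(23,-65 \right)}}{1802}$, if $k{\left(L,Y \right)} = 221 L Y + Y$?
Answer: $\frac{29921656}{901} \approx 33209.0$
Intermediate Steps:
$k{\left(L,Y \right)} = Y + 221 L Y$ ($k{\left(L,Y \right)} = 221 L Y + Y = Y + 221 L Y$)
$33026 - \frac{k{\left(23,-65 \right)}}{1802} = 33026 - \frac{\left(-65\right) \left(1 + 221 \cdot 23\right)}{1802} = 33026 - - 65 \left(1 + 5083\right) \frac{1}{1802} = 33026 - \left(-65\right) 5084 \cdot \frac{1}{1802} = 33026 - \left(-330460\right) \frac{1}{1802} = 33026 - - \frac{165230}{901} = 33026 + \frac{165230}{901} = \frac{29921656}{901}$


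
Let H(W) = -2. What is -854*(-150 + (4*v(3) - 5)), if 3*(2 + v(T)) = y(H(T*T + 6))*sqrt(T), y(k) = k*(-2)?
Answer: 139202 - 13664*sqrt(3)/3 ≈ 1.3131e+5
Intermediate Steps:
y(k) = -2*k
v(T) = -2 + 4*sqrt(T)/3 (v(T) = -2 + ((-2*(-2))*sqrt(T))/3 = -2 + (4*sqrt(T))/3 = -2 + 4*sqrt(T)/3)
-854*(-150 + (4*v(3) - 5)) = -854*(-150 + (4*(-2 + 4*sqrt(3)/3) - 5)) = -854*(-150 + ((-8 + 16*sqrt(3)/3) - 5)) = -854*(-150 + (-13 + 16*sqrt(3)/3)) = -854*(-163 + 16*sqrt(3)/3) = 139202 - 13664*sqrt(3)/3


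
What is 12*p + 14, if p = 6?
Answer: 86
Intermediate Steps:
12*p + 14 = 12*6 + 14 = 72 + 14 = 86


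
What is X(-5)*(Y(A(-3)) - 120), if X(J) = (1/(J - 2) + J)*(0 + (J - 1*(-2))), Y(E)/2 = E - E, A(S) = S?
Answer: -12960/7 ≈ -1851.4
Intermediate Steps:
Y(E) = 0 (Y(E) = 2*(E - E) = 2*0 = 0)
X(J) = (2 + J)*(J + 1/(-2 + J)) (X(J) = (1/(-2 + J) + J)*(0 + (J + 2)) = (J + 1/(-2 + J))*(0 + (2 + J)) = (J + 1/(-2 + J))*(2 + J) = (2 + J)*(J + 1/(-2 + J)))
X(-5)*(Y(A(-3)) - 120) = ((2 + (-5)³ - 3*(-5))/(-2 - 5))*(0 - 120) = ((2 - 125 + 15)/(-7))*(-120) = -⅐*(-108)*(-120) = (108/7)*(-120) = -12960/7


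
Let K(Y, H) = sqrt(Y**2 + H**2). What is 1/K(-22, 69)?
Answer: sqrt(5245)/5245 ≈ 0.013808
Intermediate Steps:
K(Y, H) = sqrt(H**2 + Y**2)
1/K(-22, 69) = 1/(sqrt(69**2 + (-22)**2)) = 1/(sqrt(4761 + 484)) = 1/(sqrt(5245)) = sqrt(5245)/5245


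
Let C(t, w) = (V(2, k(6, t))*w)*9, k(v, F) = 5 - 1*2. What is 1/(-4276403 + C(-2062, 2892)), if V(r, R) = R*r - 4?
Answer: -1/4224347 ≈ -2.3672e-7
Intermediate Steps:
k(v, F) = 3 (k(v, F) = 5 - 2 = 3)
V(r, R) = -4 + R*r
C(t, w) = 18*w (C(t, w) = ((-4 + 3*2)*w)*9 = ((-4 + 6)*w)*9 = (2*w)*9 = 18*w)
1/(-4276403 + C(-2062, 2892)) = 1/(-4276403 + 18*2892) = 1/(-4276403 + 52056) = 1/(-4224347) = -1/4224347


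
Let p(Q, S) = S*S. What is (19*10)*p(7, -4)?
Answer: 3040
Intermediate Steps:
p(Q, S) = S**2
(19*10)*p(7, -4) = (19*10)*(-4)**2 = 190*16 = 3040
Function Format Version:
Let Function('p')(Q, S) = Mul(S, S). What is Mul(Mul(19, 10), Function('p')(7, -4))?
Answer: 3040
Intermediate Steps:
Function('p')(Q, S) = Pow(S, 2)
Mul(Mul(19, 10), Function('p')(7, -4)) = Mul(Mul(19, 10), Pow(-4, 2)) = Mul(190, 16) = 3040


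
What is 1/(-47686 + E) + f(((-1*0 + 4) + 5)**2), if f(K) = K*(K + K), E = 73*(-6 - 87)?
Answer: 714820949/54475 ≈ 13122.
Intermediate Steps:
E = -6789 (E = 73*(-93) = -6789)
f(K) = 2*K**2 (f(K) = K*(2*K) = 2*K**2)
1/(-47686 + E) + f(((-1*0 + 4) + 5)**2) = 1/(-47686 - 6789) + 2*(((-1*0 + 4) + 5)**2)**2 = 1/(-54475) + 2*(((0 + 4) + 5)**2)**2 = -1/54475 + 2*((4 + 5)**2)**2 = -1/54475 + 2*(9**2)**2 = -1/54475 + 2*81**2 = -1/54475 + 2*6561 = -1/54475 + 13122 = 714820949/54475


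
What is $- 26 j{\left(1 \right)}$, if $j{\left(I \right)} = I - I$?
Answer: $0$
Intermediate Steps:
$j{\left(I \right)} = 0$
$- 26 j{\left(1 \right)} = \left(-26\right) 0 = 0$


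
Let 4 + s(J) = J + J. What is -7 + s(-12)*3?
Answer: -91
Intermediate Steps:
s(J) = -4 + 2*J (s(J) = -4 + (J + J) = -4 + 2*J)
-7 + s(-12)*3 = -7 + (-4 + 2*(-12))*3 = -7 + (-4 - 24)*3 = -7 - 28*3 = -7 - 84 = -91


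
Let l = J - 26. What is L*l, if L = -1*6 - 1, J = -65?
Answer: 637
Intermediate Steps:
L = -7 (L = -6 - 1 = -7)
l = -91 (l = -65 - 26 = -91)
L*l = -7*(-91) = 637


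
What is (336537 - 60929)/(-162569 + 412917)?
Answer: 68902/62587 ≈ 1.1009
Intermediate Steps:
(336537 - 60929)/(-162569 + 412917) = 275608/250348 = 275608*(1/250348) = 68902/62587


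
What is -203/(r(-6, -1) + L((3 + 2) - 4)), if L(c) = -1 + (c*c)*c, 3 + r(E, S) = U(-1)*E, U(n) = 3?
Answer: 29/3 ≈ 9.6667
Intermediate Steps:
r(E, S) = -3 + 3*E
L(c) = -1 + c**3 (L(c) = -1 + c**2*c = -1 + c**3)
-203/(r(-6, -1) + L((3 + 2) - 4)) = -203/((-3 + 3*(-6)) + (-1 + ((3 + 2) - 4)**3)) = -203/((-3 - 18) + (-1 + (5 - 4)**3)) = -203/(-21 + (-1 + 1**3)) = -203/(-21 + (-1 + 1)) = -203/(-21 + 0) = -203/(-21) = -1/21*(-203) = 29/3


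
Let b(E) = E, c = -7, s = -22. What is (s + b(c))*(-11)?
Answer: 319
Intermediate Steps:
(s + b(c))*(-11) = (-22 - 7)*(-11) = -29*(-11) = 319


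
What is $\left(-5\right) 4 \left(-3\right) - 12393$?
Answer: $-12333$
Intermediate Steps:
$\left(-5\right) 4 \left(-3\right) - 12393 = \left(-20\right) \left(-3\right) - 12393 = 60 - 12393 = -12333$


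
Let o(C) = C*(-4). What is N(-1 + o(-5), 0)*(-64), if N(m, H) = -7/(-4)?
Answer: -112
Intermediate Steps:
o(C) = -4*C
N(m, H) = 7/4 (N(m, H) = -7*(-1/4) = 7/4)
N(-1 + o(-5), 0)*(-64) = (7/4)*(-64) = -112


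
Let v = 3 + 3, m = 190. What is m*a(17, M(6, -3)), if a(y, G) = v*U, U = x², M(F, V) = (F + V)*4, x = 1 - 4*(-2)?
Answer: 92340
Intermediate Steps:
x = 9 (x = 1 + 8 = 9)
M(F, V) = 4*F + 4*V
v = 6
U = 81 (U = 9² = 81)
a(y, G) = 486 (a(y, G) = 6*81 = 486)
m*a(17, M(6, -3)) = 190*486 = 92340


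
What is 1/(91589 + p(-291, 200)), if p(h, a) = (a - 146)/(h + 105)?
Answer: 31/2839250 ≈ 1.0918e-5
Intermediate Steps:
p(h, a) = (-146 + a)/(105 + h)
1/(91589 + p(-291, 200)) = 1/(91589 + (-146 + 200)/(105 - 291)) = 1/(91589 + 54/(-186)) = 1/(91589 - 1/186*54) = 1/(91589 - 9/31) = 1/(2839250/31) = 31/2839250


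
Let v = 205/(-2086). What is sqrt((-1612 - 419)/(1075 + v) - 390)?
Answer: 2*I*sqrt(54730224243470)/747415 ≈ 19.796*I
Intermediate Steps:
v = -205/2086 (v = 205*(-1/2086) = -205/2086 ≈ -0.098274)
sqrt((-1612 - 419)/(1075 + v) - 390) = sqrt((-1612 - 419)/(1075 - 205/2086) - 390) = sqrt(-2031/2242245/2086 - 390) = sqrt(-2031*2086/2242245 - 390) = sqrt(-1412222/747415 - 390) = sqrt(-292904072/747415) = 2*I*sqrt(54730224243470)/747415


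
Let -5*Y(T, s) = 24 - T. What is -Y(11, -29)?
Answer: 13/5 ≈ 2.6000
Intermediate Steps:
Y(T, s) = -24/5 + T/5 (Y(T, s) = -(24 - T)/5 = -24/5 + T/5)
-Y(11, -29) = -(-24/5 + (⅕)*11) = -(-24/5 + 11/5) = -1*(-13/5) = 13/5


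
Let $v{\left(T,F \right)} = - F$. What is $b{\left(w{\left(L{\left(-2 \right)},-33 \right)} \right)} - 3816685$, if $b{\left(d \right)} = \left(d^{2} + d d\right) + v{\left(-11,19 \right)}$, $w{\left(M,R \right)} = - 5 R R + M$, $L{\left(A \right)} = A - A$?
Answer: $55479346$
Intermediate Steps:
$L{\left(A \right)} = 0$
$w{\left(M,R \right)} = M - 5 R^{2}$ ($w{\left(M,R \right)} = - 5 R^{2} + M = M - 5 R^{2}$)
$b{\left(d \right)} = -19 + 2 d^{2}$ ($b{\left(d \right)} = \left(d^{2} + d d\right) - 19 = \left(d^{2} + d^{2}\right) - 19 = 2 d^{2} - 19 = -19 + 2 d^{2}$)
$b{\left(w{\left(L{\left(-2 \right)},-33 \right)} \right)} - 3816685 = \left(-19 + 2 \left(0 - 5 \left(-33\right)^{2}\right)^{2}\right) - 3816685 = \left(-19 + 2 \left(0 - 5445\right)^{2}\right) - 3816685 = \left(-19 + 2 \left(-5445\right)^{2}\right) - 3816685 = \left(-19 + 2 \cdot 29648025\right) - 3816685 = \left(-19 + 59296050\right) - 3816685 = 59296031 - 3816685 = 55479346$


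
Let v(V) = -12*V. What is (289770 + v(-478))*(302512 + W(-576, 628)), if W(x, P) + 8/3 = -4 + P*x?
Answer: -17500653336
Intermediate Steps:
W(x, P) = -20/3 + P*x (W(x, P) = -8/3 + (-4 + P*x) = -20/3 + P*x)
(289770 + v(-478))*(302512 + W(-576, 628)) = (289770 - 12*(-478))*(302512 + (-20/3 + 628*(-576))) = (289770 + 5736)*(302512 + (-20/3 - 361728)) = 295506*(302512 - 1085204/3) = 295506*(-177668/3) = -17500653336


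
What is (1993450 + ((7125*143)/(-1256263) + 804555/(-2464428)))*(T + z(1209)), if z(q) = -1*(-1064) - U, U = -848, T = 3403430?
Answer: 3502767303256970782724595/515994952094 ≈ 6.7884e+12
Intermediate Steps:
z(q) = 1912 (z(q) = -1*(-1064) - 1*(-848) = 1064 + 848 = 1912)
(1993450 + ((7125*143)/(-1256263) + 804555/(-2464428)))*(T + z(1209)) = (1993450 + ((7125*143)/(-1256263) + 804555/(-2464428)))*(3403430 + 1912) = (1993450 + (1018875*(-1/1256263) + 804555*(-1/2464428)))*3405342 = (1993450 + (-1018875/1256263 - 268185/821476))*3405342 = (1993450 - 1173892252155/1031989904188)*3405342 = (2057219100611316445/1031989904188)*3405342 = 3502767303256970782724595/515994952094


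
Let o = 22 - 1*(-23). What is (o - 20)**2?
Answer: 625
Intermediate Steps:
o = 45 (o = 22 + 23 = 45)
(o - 20)**2 = (45 - 20)**2 = 25**2 = 625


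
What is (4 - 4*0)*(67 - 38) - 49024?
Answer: -48908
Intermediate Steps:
(4 - 4*0)*(67 - 38) - 49024 = (4 + 0)*29 - 49024 = 4*29 - 49024 = 116 - 49024 = -48908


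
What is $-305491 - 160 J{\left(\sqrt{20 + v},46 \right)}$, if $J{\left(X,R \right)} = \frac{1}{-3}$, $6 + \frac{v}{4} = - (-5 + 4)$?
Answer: $- \frac{916313}{3} \approx -3.0544 \cdot 10^{5}$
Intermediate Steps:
$v = -20$ ($v = -24 + 4 \left(- (-5 + 4)\right) = -24 + 4 \left(\left(-1\right) \left(-1\right)\right) = -24 + 4 \cdot 1 = -24 + 4 = -20$)
$J{\left(X,R \right)} = - \frac{1}{3}$
$-305491 - 160 J{\left(\sqrt{20 + v},46 \right)} = -305491 - 160 \left(- \frac{1}{3}\right) = -305491 - - \frac{160}{3} = -305491 + \frac{160}{3} = - \frac{916313}{3}$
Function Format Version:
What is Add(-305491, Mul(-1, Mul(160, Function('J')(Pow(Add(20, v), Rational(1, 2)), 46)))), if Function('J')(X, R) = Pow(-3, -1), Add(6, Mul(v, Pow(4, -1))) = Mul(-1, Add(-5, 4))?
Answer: Rational(-916313, 3) ≈ -3.0544e+5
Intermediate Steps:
v = -20 (v = Add(-24, Mul(4, Mul(-1, Add(-5, 4)))) = Add(-24, Mul(4, Mul(-1, -1))) = Add(-24, Mul(4, 1)) = Add(-24, 4) = -20)
Function('J')(X, R) = Rational(-1, 3)
Add(-305491, Mul(-1, Mul(160, Function('J')(Pow(Add(20, v), Rational(1, 2)), 46)))) = Add(-305491, Mul(-1, Mul(160, Rational(-1, 3)))) = Add(-305491, Mul(-1, Rational(-160, 3))) = Add(-305491, Rational(160, 3)) = Rational(-916313, 3)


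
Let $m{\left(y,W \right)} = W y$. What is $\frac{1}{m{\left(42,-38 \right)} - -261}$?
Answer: $- \frac{1}{1335} \approx -0.00074906$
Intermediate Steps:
$\frac{1}{m{\left(42,-38 \right)} - -261} = \frac{1}{\left(-38\right) 42 - -261} = \frac{1}{-1596 + \left(-2943 + 3204\right)} = \frac{1}{-1596 + 261} = \frac{1}{-1335} = - \frac{1}{1335}$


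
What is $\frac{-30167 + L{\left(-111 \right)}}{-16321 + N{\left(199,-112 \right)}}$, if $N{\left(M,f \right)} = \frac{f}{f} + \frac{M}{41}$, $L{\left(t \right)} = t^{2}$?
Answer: $\frac{731686}{668921} \approx 1.0938$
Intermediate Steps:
$N{\left(M,f \right)} = 1 + \frac{M}{41}$ ($N{\left(M,f \right)} = 1 + M \frac{1}{41} = 1 + \frac{M}{41}$)
$\frac{-30167 + L{\left(-111 \right)}}{-16321 + N{\left(199,-112 \right)}} = \frac{-30167 + \left(-111\right)^{2}}{-16321 + \left(1 + \frac{1}{41} \cdot 199\right)} = \frac{-30167 + 12321}{-16321 + \left(1 + \frac{199}{41}\right)} = - \frac{17846}{-16321 + \frac{240}{41}} = - \frac{17846}{- \frac{668921}{41}} = \left(-17846\right) \left(- \frac{41}{668921}\right) = \frac{731686}{668921}$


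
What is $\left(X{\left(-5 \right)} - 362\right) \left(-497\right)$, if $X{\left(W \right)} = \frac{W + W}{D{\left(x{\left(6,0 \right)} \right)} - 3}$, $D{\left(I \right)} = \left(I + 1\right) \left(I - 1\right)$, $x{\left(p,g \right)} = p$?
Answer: $\frac{2881109}{16} \approx 1.8007 \cdot 10^{5}$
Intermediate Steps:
$D{\left(I \right)} = \left(1 + I\right) \left(-1 + I\right)$
$X{\left(W \right)} = \frac{W}{16}$ ($X{\left(W \right)} = \frac{W + W}{\left(-1 + 6^{2}\right) - 3} = \frac{2 W}{\left(-1 + 36\right) - 3} = \frac{2 W}{35 - 3} = \frac{2 W}{32} = 2 W \frac{1}{32} = \frac{W}{16}$)
$\left(X{\left(-5 \right)} - 362\right) \left(-497\right) = \left(\frac{1}{16} \left(-5\right) - 362\right) \left(-497\right) = \left(- \frac{5}{16} - 362\right) \left(-497\right) = \left(- \frac{5797}{16}\right) \left(-497\right) = \frac{2881109}{16}$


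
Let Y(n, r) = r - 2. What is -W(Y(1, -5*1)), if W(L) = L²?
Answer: -49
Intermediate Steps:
Y(n, r) = -2 + r
-W(Y(1, -5*1)) = -(-2 - 5*1)² = -(-2 - 5)² = -1*(-7)² = -1*49 = -49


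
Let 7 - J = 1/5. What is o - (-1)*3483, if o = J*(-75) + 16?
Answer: 2989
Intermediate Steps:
J = 34/5 (J = 7 - 1/5 = 7 - 1*⅕ = 7 - ⅕ = 34/5 ≈ 6.8000)
o = -494 (o = (34/5)*(-75) + 16 = -510 + 16 = -494)
o - (-1)*3483 = -494 - (-1)*3483 = -494 - 1*(-3483) = -494 + 3483 = 2989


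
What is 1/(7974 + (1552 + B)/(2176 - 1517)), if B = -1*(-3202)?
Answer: 659/5259620 ≈ 0.00012529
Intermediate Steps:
B = 3202
1/(7974 + (1552 + B)/(2176 - 1517)) = 1/(7974 + (1552 + 3202)/(2176 - 1517)) = 1/(7974 + 4754/659) = 1/(5259620/659) = 659/5259620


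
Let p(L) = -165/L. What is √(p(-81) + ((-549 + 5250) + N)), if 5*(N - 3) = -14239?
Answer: √3762930/45 ≈ 43.107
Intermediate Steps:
N = -14224/5 (N = 3 + (⅕)*(-14239) = 3 - 14239/5 = -14224/5 ≈ -2844.8)
√(p(-81) + ((-549 + 5250) + N)) = √(-165/(-81) + ((-549 + 5250) - 14224/5)) = √(-165*(-1/81) + (4701 - 14224/5)) = √(55/27 + 9281/5) = √(250862/135) = √3762930/45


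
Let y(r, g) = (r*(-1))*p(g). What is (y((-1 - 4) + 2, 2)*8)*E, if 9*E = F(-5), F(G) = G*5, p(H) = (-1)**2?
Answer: -200/3 ≈ -66.667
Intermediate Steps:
p(H) = 1
F(G) = 5*G
E = -25/9 (E = (5*(-5))/9 = (1/9)*(-25) = -25/9 ≈ -2.7778)
y(r, g) = -r (y(r, g) = (r*(-1))*1 = -r*1 = -r)
(y((-1 - 4) + 2, 2)*8)*E = (-((-1 - 4) + 2)*8)*(-25/9) = (-(-5 + 2)*8)*(-25/9) = (-1*(-3)*8)*(-25/9) = (3*8)*(-25/9) = 24*(-25/9) = -200/3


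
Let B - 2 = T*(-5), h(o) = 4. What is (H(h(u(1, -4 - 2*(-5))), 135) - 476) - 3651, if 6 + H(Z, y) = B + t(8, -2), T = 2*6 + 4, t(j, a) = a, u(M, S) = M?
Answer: -4213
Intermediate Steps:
T = 16 (T = 12 + 4 = 16)
B = -78 (B = 2 + 16*(-5) = 2 - 80 = -78)
H(Z, y) = -86 (H(Z, y) = -6 + (-78 - 2) = -6 - 80 = -86)
(H(h(u(1, -4 - 2*(-5))), 135) - 476) - 3651 = (-86 - 476) - 3651 = -562 - 3651 = -4213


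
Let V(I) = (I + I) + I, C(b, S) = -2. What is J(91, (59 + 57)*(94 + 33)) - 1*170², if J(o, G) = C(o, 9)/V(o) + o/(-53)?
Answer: -418179049/14469 ≈ -28902.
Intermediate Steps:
V(I) = 3*I (V(I) = 2*I + I = 3*I)
J(o, G) = -2/(3*o) - o/53 (J(o, G) = -2*1/(3*o) + o/(-53) = -2/(3*o) + o*(-1/53) = -2/(3*o) - o/53)
J(91, (59 + 57)*(94 + 33)) - 1*170² = (-⅔/91 - 1/53*91) - 1*170² = (-⅔*1/91 - 91/53) - 1*28900 = (-2/273 - 91/53) - 28900 = -24949/14469 - 28900 = -418179049/14469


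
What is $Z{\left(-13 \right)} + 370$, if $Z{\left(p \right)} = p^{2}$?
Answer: $539$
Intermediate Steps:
$Z{\left(-13 \right)} + 370 = \left(-13\right)^{2} + 370 = 169 + 370 = 539$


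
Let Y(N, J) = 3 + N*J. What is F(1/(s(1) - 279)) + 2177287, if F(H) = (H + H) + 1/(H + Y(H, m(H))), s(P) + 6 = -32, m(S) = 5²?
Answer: 638435079214/293225 ≈ 2.1773e+6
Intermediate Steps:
m(S) = 25
Y(N, J) = 3 + J*N
s(P) = -38 (s(P) = -6 - 32 = -38)
F(H) = 1/(3 + 26*H) + 2*H (F(H) = (H + H) + 1/(H + (3 + 25*H)) = 2*H + 1/(3 + 26*H) = 1/(3 + 26*H) + 2*H)
F(1/(s(1) - 279)) + 2177287 = (1 + 6/(-38 - 279) + 52*(1/(-38 - 279))²)/(3 + 26/(-38 - 279)) + 2177287 = (1 + 6/(-317) + 52*(1/(-317))²)/(3 + 26/(-317)) + 2177287 = (1 + 6*(-1/317) + 52*(-1/317)²)/(3 + 26*(-1/317)) + 2177287 = (1 - 6/317 + 52*(1/100489))/(3 - 26/317) + 2177287 = (1 - 6/317 + 52/100489)/(925/317) + 2177287 = (317/925)*(98639/100489) + 2177287 = 98639/293225 + 2177287 = 638435079214/293225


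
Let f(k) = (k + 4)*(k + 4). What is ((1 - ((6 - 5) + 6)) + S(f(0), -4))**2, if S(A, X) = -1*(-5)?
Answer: 1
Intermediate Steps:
f(k) = (4 + k)**2 (f(k) = (4 + k)*(4 + k) = (4 + k)**2)
S(A, X) = 5
((1 - ((6 - 5) + 6)) + S(f(0), -4))**2 = ((1 - ((6 - 5) + 6)) + 5)**2 = ((1 - (1 + 6)) + 5)**2 = ((1 - 1*7) + 5)**2 = ((1 - 7) + 5)**2 = (-6 + 5)**2 = (-1)**2 = 1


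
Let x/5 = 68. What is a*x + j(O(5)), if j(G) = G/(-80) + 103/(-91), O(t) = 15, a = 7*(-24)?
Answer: -83168641/1456 ≈ -57121.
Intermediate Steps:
x = 340 (x = 5*68 = 340)
a = -168
j(G) = -103/91 - G/80 (j(G) = G*(-1/80) + 103*(-1/91) = -G/80 - 103/91 = -103/91 - G/80)
a*x + j(O(5)) = -168*340 + (-103/91 - 1/80*15) = -57120 + (-103/91 - 3/16) = -57120 - 1921/1456 = -83168641/1456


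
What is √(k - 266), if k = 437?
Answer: 3*√19 ≈ 13.077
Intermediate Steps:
√(k - 266) = √(437 - 266) = √171 = 3*√19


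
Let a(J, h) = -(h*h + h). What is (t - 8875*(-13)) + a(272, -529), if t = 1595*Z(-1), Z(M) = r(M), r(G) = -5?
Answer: -171912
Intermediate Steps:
Z(M) = -5
a(J, h) = -h - h**2 (a(J, h) = -(h**2 + h) = -(h + h**2) = -h - h**2)
t = -7975 (t = 1595*(-5) = -7975)
(t - 8875*(-13)) + a(272, -529) = (-7975 - 8875*(-13)) - 1*(-529)*(1 - 529) = (-7975 + 115375) - 1*(-529)*(-528) = 107400 - 279312 = -171912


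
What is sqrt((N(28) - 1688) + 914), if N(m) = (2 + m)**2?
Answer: 3*sqrt(14) ≈ 11.225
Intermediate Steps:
sqrt((N(28) - 1688) + 914) = sqrt(((2 + 28)**2 - 1688) + 914) = sqrt((30**2 - 1688) + 914) = sqrt((900 - 1688) + 914) = sqrt(-788 + 914) = sqrt(126) = 3*sqrt(14)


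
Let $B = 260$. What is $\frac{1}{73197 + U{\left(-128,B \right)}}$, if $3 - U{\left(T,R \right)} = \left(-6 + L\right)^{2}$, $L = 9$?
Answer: $\frac{1}{73191} \approx 1.3663 \cdot 10^{-5}$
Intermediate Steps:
$U{\left(T,R \right)} = -6$ ($U{\left(T,R \right)} = 3 - \left(-6 + 9\right)^{2} = 3 - 3^{2} = 3 - 9 = -6$)
$\frac{1}{73197 + U{\left(-128,B \right)}} = \frac{1}{73197 - 6} = \frac{1}{73191}$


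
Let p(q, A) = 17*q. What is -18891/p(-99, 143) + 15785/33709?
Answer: 73706986/6303583 ≈ 11.693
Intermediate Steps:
-18891/p(-99, 143) + 15785/33709 = -18891/(17*(-99)) + 15785/33709 = -18891/(-1683) + 15785*(1/33709) = -18891*(-1/1683) + 15785/33709 = 2099/187 + 15785/33709 = 73706986/6303583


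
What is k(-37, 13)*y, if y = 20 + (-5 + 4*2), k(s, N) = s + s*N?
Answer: -11914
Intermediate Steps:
k(s, N) = s + N*s
y = 23 (y = 20 + (-5 + 8) = 20 + 3 = 23)
k(-37, 13)*y = -37*(1 + 13)*23 = -37*14*23 = -518*23 = -11914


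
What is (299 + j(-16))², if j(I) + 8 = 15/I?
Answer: 21538881/256 ≈ 84136.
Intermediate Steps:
j(I) = -8 + 15/I
(299 + j(-16))² = (299 + (-8 + 15/(-16)))² = (299 + (-8 + 15*(-1/16)))² = (299 + (-8 - 15/16))² = (299 - 143/16)² = (4641/16)² = 21538881/256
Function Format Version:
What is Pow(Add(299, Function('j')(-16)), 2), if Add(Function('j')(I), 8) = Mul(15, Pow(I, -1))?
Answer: Rational(21538881, 256) ≈ 84136.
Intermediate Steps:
Function('j')(I) = Add(-8, Mul(15, Pow(I, -1)))
Pow(Add(299, Function('j')(-16)), 2) = Pow(Add(299, Add(-8, Mul(15, Pow(-16, -1)))), 2) = Pow(Add(299, Add(-8, Mul(15, Rational(-1, 16)))), 2) = Pow(Add(299, Add(-8, Rational(-15, 16))), 2) = Pow(Add(299, Rational(-143, 16)), 2) = Pow(Rational(4641, 16), 2) = Rational(21538881, 256)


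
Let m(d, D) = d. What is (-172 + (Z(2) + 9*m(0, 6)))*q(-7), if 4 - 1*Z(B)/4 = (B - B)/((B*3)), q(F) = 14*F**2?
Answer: -107016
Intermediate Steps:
Z(B) = 16 (Z(B) = 16 - 4*(B - B)/(B*3) = 16 - 0/(3*B) = 16 - 0*1/(3*B) = 16 - 4*0 = 16 + 0 = 16)
(-172 + (Z(2) + 9*m(0, 6)))*q(-7) = (-172 + (16 + 9*0))*(14*(-7)**2) = (-172 + (16 + 0))*(14*49) = (-172 + 16)*686 = -156*686 = -107016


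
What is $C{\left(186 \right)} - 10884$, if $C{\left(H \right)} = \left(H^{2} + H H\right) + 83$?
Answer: $58391$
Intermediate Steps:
$C{\left(H \right)} = 83 + 2 H^{2}$ ($C{\left(H \right)} = \left(H^{2} + H^{2}\right) + 83 = 2 H^{2} + 83 = 83 + 2 H^{2}$)
$C{\left(186 \right)} - 10884 = \left(83 + 2 \cdot 186^{2}\right) - 10884 = \left(83 + 2 \cdot 34596\right) - 10884 = \left(83 + 69192\right) - 10884 = 69275 - 10884 = 58391$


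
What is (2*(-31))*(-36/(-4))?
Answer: -558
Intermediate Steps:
(2*(-31))*(-36/(-4)) = -(-2232)*(-1)/4 = -62*9 = -558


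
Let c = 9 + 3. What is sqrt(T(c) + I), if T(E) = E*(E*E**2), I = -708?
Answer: 2*sqrt(5007) ≈ 141.52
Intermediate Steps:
c = 12
T(E) = E**4 (T(E) = E*E**3 = E**4)
sqrt(T(c) + I) = sqrt(12**4 - 708) = sqrt(20736 - 708) = sqrt(20028) = 2*sqrt(5007)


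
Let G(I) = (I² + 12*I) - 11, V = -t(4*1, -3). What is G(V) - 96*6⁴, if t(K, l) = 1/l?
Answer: -1119806/9 ≈ -1.2442e+5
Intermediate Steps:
V = ⅓ (V = -1/(-3) = -1*(-⅓) = ⅓ ≈ 0.33333)
G(I) = -11 + I² + 12*I
G(V) - 96*6⁴ = (-11 + (⅓)² + 12*(⅓)) - 96*6⁴ = (-11 + ⅑ + 4) - 96*1296 = -62/9 - 124416 = -1119806/9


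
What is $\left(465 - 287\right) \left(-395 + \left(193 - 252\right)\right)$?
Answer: $-80812$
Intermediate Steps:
$\left(465 - 287\right) \left(-395 + \left(193 - 252\right)\right) = 178 \left(-395 + \left(193 - 252\right)\right) = 178 \left(-395 - 59\right) = 178 \left(-454\right) = -80812$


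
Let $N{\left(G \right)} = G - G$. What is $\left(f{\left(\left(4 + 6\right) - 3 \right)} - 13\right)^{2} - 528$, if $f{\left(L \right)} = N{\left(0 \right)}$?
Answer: $-359$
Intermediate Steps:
$N{\left(G \right)} = 0$
$f{\left(L \right)} = 0$
$\left(f{\left(\left(4 + 6\right) - 3 \right)} - 13\right)^{2} - 528 = \left(0 - 13\right)^{2} - 528 = \left(-13\right)^{2} - 528 = 169 - 528 = -359$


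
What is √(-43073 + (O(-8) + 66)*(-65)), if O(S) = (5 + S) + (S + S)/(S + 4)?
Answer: 2*I*√11857 ≈ 217.78*I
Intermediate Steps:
O(S) = 5 + S + 2*S/(4 + S) (O(S) = (5 + S) + (2*S)/(4 + S) = (5 + S) + 2*S/(4 + S) = 5 + S + 2*S/(4 + S))
√(-43073 + (O(-8) + 66)*(-65)) = √(-43073 + ((20 + (-8)² + 11*(-8))/(4 - 8) + 66)*(-65)) = √(-43073 + ((20 + 64 - 88)/(-4) + 66)*(-65)) = √(-43073 + (-¼*(-4) + 66)*(-65)) = √(-43073 + (1 + 66)*(-65)) = √(-43073 + 67*(-65)) = √(-43073 - 4355) = √(-47428) = 2*I*√11857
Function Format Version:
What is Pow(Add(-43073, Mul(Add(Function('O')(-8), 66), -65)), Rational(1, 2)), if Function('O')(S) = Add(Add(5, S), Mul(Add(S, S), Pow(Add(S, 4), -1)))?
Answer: Mul(2, I, Pow(11857, Rational(1, 2))) ≈ Mul(217.78, I)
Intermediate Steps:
Function('O')(S) = Add(5, S, Mul(2, S, Pow(Add(4, S), -1))) (Function('O')(S) = Add(Add(5, S), Mul(Mul(2, S), Pow(Add(4, S), -1))) = Add(Add(5, S), Mul(2, S, Pow(Add(4, S), -1))) = Add(5, S, Mul(2, S, Pow(Add(4, S), -1))))
Pow(Add(-43073, Mul(Add(Function('O')(-8), 66), -65)), Rational(1, 2)) = Pow(Add(-43073, Mul(Add(Mul(Pow(Add(4, -8), -1), Add(20, Pow(-8, 2), Mul(11, -8))), 66), -65)), Rational(1, 2)) = Pow(Add(-43073, Mul(Add(Mul(Pow(-4, -1), Add(20, 64, -88)), 66), -65)), Rational(1, 2)) = Pow(Add(-43073, Mul(Add(Mul(Rational(-1, 4), -4), 66), -65)), Rational(1, 2)) = Pow(Add(-43073, Mul(Add(1, 66), -65)), Rational(1, 2)) = Pow(Add(-43073, Mul(67, -65)), Rational(1, 2)) = Pow(Add(-43073, -4355), Rational(1, 2)) = Pow(-47428, Rational(1, 2)) = Mul(2, I, Pow(11857, Rational(1, 2)))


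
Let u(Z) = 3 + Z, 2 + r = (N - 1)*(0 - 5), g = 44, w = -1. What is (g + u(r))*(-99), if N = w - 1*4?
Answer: -7425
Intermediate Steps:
N = -5 (N = -1 - 1*4 = -1 - 4 = -5)
r = 28 (r = -2 + (-5 - 1)*(0 - 5) = -2 - 6*(-5) = -2 + 30 = 28)
(g + u(r))*(-99) = (44 + (3 + 28))*(-99) = (44 + 31)*(-99) = 75*(-99) = -7425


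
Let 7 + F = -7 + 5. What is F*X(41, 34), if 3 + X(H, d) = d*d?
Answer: -10377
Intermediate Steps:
X(H, d) = -3 + d² (X(H, d) = -3 + d*d = -3 + d²)
F = -9 (F = -7 + (-7 + 5) = -7 - 2 = -9)
F*X(41, 34) = -9*(-3 + 34²) = -9*(-3 + 1156) = -9*1153 = -10377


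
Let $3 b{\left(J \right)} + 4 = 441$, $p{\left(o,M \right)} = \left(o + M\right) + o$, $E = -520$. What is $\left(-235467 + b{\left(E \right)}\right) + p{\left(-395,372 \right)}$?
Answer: $- \frac{707218}{3} \approx -2.3574 \cdot 10^{5}$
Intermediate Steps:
$p{\left(o,M \right)} = M + 2 o$ ($p{\left(o,M \right)} = \left(M + o\right) + o = M + 2 o$)
$b{\left(J \right)} = \frac{437}{3}$ ($b{\left(J \right)} = - \frac{4}{3} + \frac{1}{3} \cdot 441 = - \frac{4}{3} + 147 = \frac{437}{3}$)
$\left(-235467 + b{\left(E \right)}\right) + p{\left(-395,372 \right)} = \left(-235467 + \frac{437}{3}\right) + \left(372 + 2 \left(-395\right)\right) = - \frac{705964}{3} + \left(372 - 790\right) = - \frac{705964}{3} - 418 = - \frac{707218}{3}$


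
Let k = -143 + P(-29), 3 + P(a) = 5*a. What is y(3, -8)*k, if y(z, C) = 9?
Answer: -2619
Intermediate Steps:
P(a) = -3 + 5*a
k = -291 (k = -143 + (-3 + 5*(-29)) = -143 + (-3 - 145) = -143 - 148 = -291)
y(3, -8)*k = 9*(-291) = -2619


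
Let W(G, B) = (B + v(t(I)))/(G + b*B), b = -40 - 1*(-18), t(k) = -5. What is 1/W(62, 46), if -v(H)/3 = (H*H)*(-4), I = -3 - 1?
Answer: -475/173 ≈ -2.7457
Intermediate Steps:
I = -4
v(H) = 12*H² (v(H) = -3*H*H*(-4) = -3*H²*(-4) = -(-12)*H² = 12*H²)
b = -22 (b = -40 + 18 = -22)
W(G, B) = (300 + B)/(G - 22*B) (W(G, B) = (B + 12*(-5)²)/(G - 22*B) = (B + 12*25)/(G - 22*B) = (B + 300)/(G - 22*B) = (300 + B)/(G - 22*B))
1/W(62, 46) = 1/((300 + 46)/(62 - 22*46)) = 1/(346/(62 - 1012)) = 1/(346/(-950)) = 1/(-1/950*346) = 1/(-173/475) = -475/173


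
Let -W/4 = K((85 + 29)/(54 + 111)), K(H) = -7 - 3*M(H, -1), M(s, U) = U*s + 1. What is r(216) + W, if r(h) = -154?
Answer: -6726/55 ≈ -122.29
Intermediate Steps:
M(s, U) = 1 + U*s
K(H) = -10 + 3*H (K(H) = -7 - 3*(1 - H) = -7 + (-3 + 3*H) = -10 + 3*H)
W = 1744/55 (W = -4*(-10 + 3*((85 + 29)/(54 + 111))) = -4*(-10 + 3*(114/165)) = -4*(-10 + 3*(114*(1/165))) = -4*(-10 + 3*(38/55)) = -4*(-10 + 114/55) = -4*(-436/55) = 1744/55 ≈ 31.709)
r(216) + W = -154 + 1744/55 = -6726/55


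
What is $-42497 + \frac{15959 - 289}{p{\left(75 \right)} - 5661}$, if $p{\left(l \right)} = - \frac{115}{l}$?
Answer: $- \frac{1804922618}{42469} \approx -42500.0$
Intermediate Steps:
$-42497 + \frac{15959 - 289}{p{\left(75 \right)} - 5661} = -42497 + \frac{15959 - 289}{- \frac{115}{75} - 5661} = -42497 + \frac{15670}{\left(-115\right) \frac{1}{75} - 5661} = -42497 + \frac{15670}{- \frac{23}{15} - 5661} = -42497 + \frac{15670}{- \frac{84938}{15}} = -42497 + 15670 \left(- \frac{15}{84938}\right) = -42497 - \frac{117525}{42469} = - \frac{1804922618}{42469}$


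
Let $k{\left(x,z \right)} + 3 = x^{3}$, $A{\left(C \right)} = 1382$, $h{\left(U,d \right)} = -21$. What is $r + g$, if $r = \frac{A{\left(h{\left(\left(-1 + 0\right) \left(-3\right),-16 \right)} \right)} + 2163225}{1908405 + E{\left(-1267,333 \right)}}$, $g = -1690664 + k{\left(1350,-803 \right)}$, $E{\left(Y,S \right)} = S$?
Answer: $\frac{4692984218566361}{1908738} \approx 2.4587 \cdot 10^{9}$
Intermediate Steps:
$k{\left(x,z \right)} = -3 + x^{3}$
$g = 2458684333$ ($g = -1690664 - \left(3 - 1350^{3}\right) = -1690664 + \left(-3 + 2460375000\right) = -1690664 + 2460374997 = 2458684333$)
$r = \frac{2164607}{1908738}$ ($r = \frac{1382 + 2163225}{1908405 + 333} = \frac{2164607}{1908738} \approx 1.1341$)
$r + g = \frac{2164607}{1908738} + 2458684333 = \frac{4692984218566361}{1908738}$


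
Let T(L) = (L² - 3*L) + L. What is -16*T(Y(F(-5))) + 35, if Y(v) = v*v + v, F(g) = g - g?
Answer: 35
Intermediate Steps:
F(g) = 0
Y(v) = v + v² (Y(v) = v² + v = v + v²)
T(L) = L² - 2*L
-16*T(Y(F(-5))) + 35 = -16*0*(1 + 0)*(-2 + 0*(1 + 0)) + 35 = -16*0*1*(-2 + 0*1) + 35 = -0*(-2 + 0) + 35 = -0*(-2) + 35 = -16*0 + 35 = 0 + 35 = 35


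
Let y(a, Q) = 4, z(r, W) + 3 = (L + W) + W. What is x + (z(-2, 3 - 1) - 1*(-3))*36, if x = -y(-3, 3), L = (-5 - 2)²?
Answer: 1904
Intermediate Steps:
L = 49 (L = (-7)² = 49)
z(r, W) = 46 + 2*W (z(r, W) = -3 + ((49 + W) + W) = -3 + (49 + 2*W) = 46 + 2*W)
x = -4 (x = -1*4 = -4)
x + (z(-2, 3 - 1) - 1*(-3))*36 = -4 + ((46 + 2*(3 - 1)) - 1*(-3))*36 = -4 + ((46 + 2*2) + 3)*36 = -4 + ((46 + 4) + 3)*36 = -4 + (50 + 3)*36 = -4 + 53*36 = -4 + 1908 = 1904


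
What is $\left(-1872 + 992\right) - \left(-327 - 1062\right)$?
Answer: $509$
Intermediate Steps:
$\left(-1872 + 992\right) - \left(-327 - 1062\right) = -880 - -1389 = -880 + 1389 = 509$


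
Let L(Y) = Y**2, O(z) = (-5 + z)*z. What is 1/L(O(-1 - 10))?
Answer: 1/30976 ≈ 3.2283e-5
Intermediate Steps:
O(z) = z*(-5 + z)
1/L(O(-1 - 10)) = 1/(((-1 - 10)*(-5 + (-1 - 10)))**2) = 1/((-11*(-5 - 11))**2) = 1/((-11*(-16))**2) = 1/(176**2) = 1/30976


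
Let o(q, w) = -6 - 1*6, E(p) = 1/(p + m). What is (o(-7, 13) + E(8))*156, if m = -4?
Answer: -1833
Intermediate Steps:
E(p) = 1/(-4 + p) (E(p) = 1/(p - 4) = 1/(-4 + p))
o(q, w) = -12 (o(q, w) = -6 - 6 = -12)
(o(-7, 13) + E(8))*156 = (-12 + 1/(-4 + 8))*156 = (-12 + 1/4)*156 = (-12 + ¼)*156 = -47/4*156 = -1833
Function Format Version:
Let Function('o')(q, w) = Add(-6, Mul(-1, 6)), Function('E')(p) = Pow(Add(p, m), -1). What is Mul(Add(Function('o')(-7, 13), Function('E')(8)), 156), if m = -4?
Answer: -1833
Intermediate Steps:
Function('E')(p) = Pow(Add(-4, p), -1) (Function('E')(p) = Pow(Add(p, -4), -1) = Pow(Add(-4, p), -1))
Function('o')(q, w) = -12 (Function('o')(q, w) = Add(-6, -6) = -12)
Mul(Add(Function('o')(-7, 13), Function('E')(8)), 156) = Mul(Add(-12, Pow(Add(-4, 8), -1)), 156) = Mul(Add(-12, Pow(4, -1)), 156) = Mul(Add(-12, Rational(1, 4)), 156) = Mul(Rational(-47, 4), 156) = -1833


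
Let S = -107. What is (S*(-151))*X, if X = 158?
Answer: 2552806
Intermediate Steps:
(S*(-151))*X = -107*(-151)*158 = 16157*158 = 2552806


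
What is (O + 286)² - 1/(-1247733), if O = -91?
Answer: 47445047326/1247733 ≈ 38025.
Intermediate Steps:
(O + 286)² - 1/(-1247733) = (-91 + 286)² - 1/(-1247733) = 195² - 1*(-1/1247733) = 38025 + 1/1247733 = 47445047326/1247733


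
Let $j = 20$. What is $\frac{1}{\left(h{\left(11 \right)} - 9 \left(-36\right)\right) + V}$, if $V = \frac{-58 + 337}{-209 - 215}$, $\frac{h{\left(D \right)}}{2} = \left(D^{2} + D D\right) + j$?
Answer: $\frac{424}{359273} \approx 0.0011802$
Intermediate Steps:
$h{\left(D \right)} = 40 + 4 D^{2}$ ($h{\left(D \right)} = 2 \left(\left(D^{2} + D D\right) + 20\right) = 2 \left(\left(D^{2} + D^{2}\right) + 20\right) = 2 \left(2 D^{2} + 20\right) = 2 \left(20 + 2 D^{2}\right) = 40 + 4 D^{2}$)
$V = - \frac{279}{424}$ ($V = \frac{279}{-424} = 279 \left(- \frac{1}{424}\right) = - \frac{279}{424} \approx -0.65802$)
$\frac{1}{\left(h{\left(11 \right)} - 9 \left(-36\right)\right) + V} = \frac{1}{\left(\left(40 + 4 \cdot 11^{2}\right) - 9 \left(-36\right)\right) - \frac{279}{424}} = \frac{1}{\left(\left(40 + 4 \cdot 121\right) - -324\right) - \frac{279}{424}} = \frac{1}{\left(\left(40 + 484\right) + 324\right) - \frac{279}{424}} = \frac{1}{\left(524 + 324\right) - \frac{279}{424}} = \frac{1}{848 - \frac{279}{424}} = \frac{1}{\frac{359273}{424}} = \frac{424}{359273}$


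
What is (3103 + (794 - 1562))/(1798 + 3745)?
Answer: 2335/5543 ≈ 0.42125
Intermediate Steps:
(3103 + (794 - 1562))/(1798 + 3745) = (3103 - 768)/5543 = 2335*(1/5543) = 2335/5543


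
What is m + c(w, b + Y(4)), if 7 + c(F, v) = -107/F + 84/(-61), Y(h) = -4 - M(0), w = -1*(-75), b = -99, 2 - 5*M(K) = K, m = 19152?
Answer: 87575548/4575 ≈ 19142.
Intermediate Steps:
M(K) = ⅖ - K/5
w = 75
Y(h) = -22/5 (Y(h) = -4 - (⅖ - ⅕*0) = -4 - (⅖ + 0) = -4 - 1*⅖ = -4 - ⅖ = -22/5)
c(F, v) = -511/61 - 107/F (c(F, v) = -7 + (-107/F + 84/(-61)) = -7 + (-107/F + 84*(-1/61)) = -7 + (-107/F - 84/61) = -7 + (-84/61 - 107/F) = -511/61 - 107/F)
m + c(w, b + Y(4)) = 19152 + (-511/61 - 107/75) = 19152 - 44852/4575 = 87575548/4575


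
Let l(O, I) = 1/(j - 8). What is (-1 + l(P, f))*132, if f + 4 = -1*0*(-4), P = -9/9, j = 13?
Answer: -528/5 ≈ -105.60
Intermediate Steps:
P = -1 (P = -9*⅑ = -1)
f = -4 (f = -4 - 1*0*(-4) = -4 + 0*(-4) = -4 + 0 = -4)
l(O, I) = ⅕ (l(O, I) = 1/(13 - 8) = 1/5 = ⅕)
(-1 + l(P, f))*132 = (-1 + ⅕)*132 = -⅘*132 = -528/5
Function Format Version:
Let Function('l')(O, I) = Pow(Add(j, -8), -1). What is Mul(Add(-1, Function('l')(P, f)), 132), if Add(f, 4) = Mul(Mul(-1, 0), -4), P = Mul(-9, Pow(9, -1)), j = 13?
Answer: Rational(-528, 5) ≈ -105.60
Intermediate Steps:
P = -1 (P = Mul(-9, Rational(1, 9)) = -1)
f = -4 (f = Add(-4, Mul(Mul(-1, 0), -4)) = Add(-4, Mul(0, -4)) = Add(-4, 0) = -4)
Function('l')(O, I) = Rational(1, 5) (Function('l')(O, I) = Pow(Add(13, -8), -1) = Pow(5, -1) = Rational(1, 5))
Mul(Add(-1, Function('l')(P, f)), 132) = Mul(Add(-1, Rational(1, 5)), 132) = Mul(Rational(-4, 5), 132) = Rational(-528, 5)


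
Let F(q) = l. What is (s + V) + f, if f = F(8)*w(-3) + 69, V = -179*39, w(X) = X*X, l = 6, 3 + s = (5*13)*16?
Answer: -5821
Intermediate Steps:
s = 1037 (s = -3 + (5*13)*16 = -3 + 65*16 = -3 + 1040 = 1037)
F(q) = 6
w(X) = X²
V = -6981
f = 123 (f = 6*(-3)² + 69 = 6*9 + 69 = 54 + 69 = 123)
(s + V) + f = (1037 - 6981) + 123 = -5944 + 123 = -5821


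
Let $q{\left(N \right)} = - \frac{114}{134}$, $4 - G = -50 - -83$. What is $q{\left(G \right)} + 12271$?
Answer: $\frac{822100}{67} \approx 12270.0$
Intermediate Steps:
$G = -29$ ($G = 4 - \left(-50 - -83\right) = 4 - \left(-50 + 83\right) = 4 - 33 = -29$)
$q{\left(N \right)} = - \frac{57}{67}$ ($q{\left(N \right)} = \left(-114\right) \frac{1}{134} = - \frac{57}{67}$)
$q{\left(G \right)} + 12271 = - \frac{57}{67} + 12271 = \frac{822100}{67}$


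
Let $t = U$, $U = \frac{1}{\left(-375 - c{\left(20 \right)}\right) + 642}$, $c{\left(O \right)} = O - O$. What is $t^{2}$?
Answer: $\frac{1}{71289} \approx 1.4027 \cdot 10^{-5}$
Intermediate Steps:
$c{\left(O \right)} = 0$
$U = \frac{1}{267}$ ($U = \frac{1}{\left(-375 - 0\right) + 642} = \frac{1}{\left(-375 + 0\right) + 642} = \frac{1}{-375 + 642} = \frac{1}{267} \approx 0.0037453$)
$t = \frac{1}{267} \approx 0.0037453$
$t^{2} = \left(\frac{1}{267}\right)^{2} = \frac{1}{71289}$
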